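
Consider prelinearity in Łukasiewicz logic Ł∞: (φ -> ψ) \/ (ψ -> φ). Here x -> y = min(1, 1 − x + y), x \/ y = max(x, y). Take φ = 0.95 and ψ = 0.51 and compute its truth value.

φ -> ψ = min(1, 1 − 0.95 + 0.51) = min(1, 0.56) = 0.56
ψ -> φ = min(1, 1 − 0.51 + 0.95) = min(1, 1.44) = 1.00
(φ -> ψ) \/ (ψ -> φ) = max(0.56, 1.00) = 1.00
(As expected: a Ł∞-tautology — holds in every MV-chain.)

1.00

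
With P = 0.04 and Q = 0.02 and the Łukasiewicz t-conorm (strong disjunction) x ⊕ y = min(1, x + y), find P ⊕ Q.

0.06

P ⊕ Q = min(1, 0.04 + 0.02) = min(1, 0.06) = 0.06
For comparison, the Gödel t-conorm max(x, y) would give 0.04.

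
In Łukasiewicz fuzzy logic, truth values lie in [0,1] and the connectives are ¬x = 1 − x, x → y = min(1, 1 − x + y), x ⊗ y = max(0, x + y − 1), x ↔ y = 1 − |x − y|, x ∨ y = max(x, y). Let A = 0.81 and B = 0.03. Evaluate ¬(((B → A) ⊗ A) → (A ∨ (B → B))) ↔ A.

B → A = min(1, 1 − 0.03 + 0.81) = min(1, 1.78) = 1.00
(B → A) ⊗ A = max(0, 1.00 + 0.81 − 1) = max(0, 0.81) = 0.81
B → B = min(1, 1 − 0.03 + 0.03) = min(1, 1.00) = 1.00
A ∨ (B → B) = max(0.81, 1.00) = 1.00
((B → A) ⊗ A) → (A ∨ (B → B)) = min(1, 1 − 0.81 + 1.00) = min(1, 1.19) = 1.00
¬(((B → A) ⊗ A) → (A ∨ (B → B))) = 1 − 1.00 = 0.00
¬(((B → A) ⊗ A) → (A ∨ (B → B))) ↔ A = 1 − |0.00 − 0.81| = 1 − 0.81 = 0.19

0.19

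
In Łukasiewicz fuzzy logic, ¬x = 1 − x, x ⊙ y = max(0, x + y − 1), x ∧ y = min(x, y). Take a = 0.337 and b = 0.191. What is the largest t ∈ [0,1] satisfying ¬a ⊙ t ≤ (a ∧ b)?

0.528

¬a = 1 − 0.337 = 0.663
So the left factor is ¬a = 0.663.
a ∧ b = min(0.337, 0.191) = 0.191
So the right-hand bound is a ∧ b = 0.191.
The residuum of the Łukasiewicz t-norm gives the supremum: min(1, 1 − 0.663 + 0.191).
1 − 0.663 + 0.191 = 0.528, so t = min(1, 0.528) = 0.528.
Check: 0.663 ⊙ 0.528 = max(0, 0.191) = 0.191 ≤ 0.191.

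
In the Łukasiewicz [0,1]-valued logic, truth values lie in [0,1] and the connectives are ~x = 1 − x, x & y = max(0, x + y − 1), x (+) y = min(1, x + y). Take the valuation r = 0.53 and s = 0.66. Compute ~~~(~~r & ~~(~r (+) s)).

~r = 1 − 0.53 = 0.47
~~r = 1 − 0.47 = 0.53
~r (+) s = min(1, 0.47 + 0.66) = min(1, 1.13) = 1.00
~(~r (+) s) = 1 − 1.00 = 0.00
~~(~r (+) s) = 1 − 0.00 = 1.00
~~r & ~~(~r (+) s) = max(0, 0.53 + 1.00 − 1) = max(0, 0.53) = 0.53
~(~~r & ~~(~r (+) s)) = 1 − 0.53 = 0.47
~~(~~r & ~~(~r (+) s)) = 1 − 0.47 = 0.53
~~~(~~r & ~~(~r (+) s)) = 1 − 0.53 = 0.47

0.47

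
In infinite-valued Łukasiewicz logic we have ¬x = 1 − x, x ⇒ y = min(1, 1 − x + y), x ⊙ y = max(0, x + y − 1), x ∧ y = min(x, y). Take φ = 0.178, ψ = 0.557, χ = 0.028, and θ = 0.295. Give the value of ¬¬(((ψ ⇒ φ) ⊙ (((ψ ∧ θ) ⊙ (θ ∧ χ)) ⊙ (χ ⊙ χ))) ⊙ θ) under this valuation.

ψ ⇒ φ = min(1, 1 − 0.557 + 0.178) = min(1, 0.621) = 0.621
ψ ∧ θ = min(0.557, 0.295) = 0.295
θ ∧ χ = min(0.295, 0.028) = 0.028
(ψ ∧ θ) ⊙ (θ ∧ χ) = max(0, 0.295 + 0.028 − 1) = max(0, -0.677) = 0.000
χ ⊙ χ = max(0, 0.028 + 0.028 − 1) = max(0, -0.944) = 0.000
((ψ ∧ θ) ⊙ (θ ∧ χ)) ⊙ (χ ⊙ χ) = max(0, 0.000 + 0.000 − 1) = max(0, -1.000) = 0.000
(ψ ⇒ φ) ⊙ (((ψ ∧ θ) ⊙ (θ ∧ χ)) ⊙ (χ ⊙ χ)) = max(0, 0.621 + 0.000 − 1) = max(0, -0.379) = 0.000
((ψ ⇒ φ) ⊙ (((ψ ∧ θ) ⊙ (θ ∧ χ)) ⊙ (χ ⊙ χ))) ⊙ θ = max(0, 0.000 + 0.295 − 1) = max(0, -0.705) = 0.000
¬(((ψ ⇒ φ) ⊙ (((ψ ∧ θ) ⊙ (θ ∧ χ)) ⊙ (χ ⊙ χ))) ⊙ θ) = 1 − 0.000 = 1.000
¬¬(((ψ ⇒ φ) ⊙ (((ψ ∧ θ) ⊙ (θ ∧ χ)) ⊙ (χ ⊙ χ))) ⊙ θ) = 1 − 1.000 = 0.000

0.000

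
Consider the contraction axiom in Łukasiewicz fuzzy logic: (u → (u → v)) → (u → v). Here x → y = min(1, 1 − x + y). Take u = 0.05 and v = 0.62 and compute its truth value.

1.00

u → v = min(1, 1 − 0.05 + 0.62) = min(1, 1.57) = 1.00
u → (u → v) = min(1, 1 − 0.05 + 1.00) = min(1, 1.95) = 1.00
(u → (u → v)) → (u → v) = min(1, 1 − 1.00 + 1.00) = min(1, 1.00) = 1.00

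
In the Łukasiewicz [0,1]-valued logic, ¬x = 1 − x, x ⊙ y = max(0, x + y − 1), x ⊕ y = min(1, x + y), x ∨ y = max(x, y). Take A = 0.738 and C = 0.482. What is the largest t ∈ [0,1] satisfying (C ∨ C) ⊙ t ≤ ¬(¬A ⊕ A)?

0.518

C ∨ C = max(0.482, 0.482) = 0.482
So the left factor is C ∨ C = 0.482.
¬A = 1 − 0.738 = 0.262
¬A ⊕ A = min(1, 0.262 + 0.738) = min(1, 1.000) = 1.000
¬(¬A ⊕ A) = 1 − 1.000 = 0.000
So the right-hand bound is ¬(¬A ⊕ A) = 0.000.
The residuum of the Łukasiewicz t-norm gives the supremum: min(1, 1 − 0.482 + 0.000).
1 − 0.482 + 0.000 = 0.518, so t = min(1, 0.518) = 0.518.
Check: 0.482 ⊙ 0.518 = max(0, 0.000) = 0.000 ≤ 0.000.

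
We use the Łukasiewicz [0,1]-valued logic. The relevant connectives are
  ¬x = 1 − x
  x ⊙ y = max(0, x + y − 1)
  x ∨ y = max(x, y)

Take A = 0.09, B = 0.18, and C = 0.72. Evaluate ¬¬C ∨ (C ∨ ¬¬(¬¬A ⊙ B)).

0.72

¬C = 1 − 0.72 = 0.28
¬¬C = 1 − 0.28 = 0.72
¬A = 1 − 0.09 = 0.91
¬¬A = 1 − 0.91 = 0.09
¬¬A ⊙ B = max(0, 0.09 + 0.18 − 1) = max(0, -0.73) = 0.00
¬(¬¬A ⊙ B) = 1 − 0.00 = 1.00
¬¬(¬¬A ⊙ B) = 1 − 1.00 = 0.00
C ∨ ¬¬(¬¬A ⊙ B) = max(0.72, 0.00) = 0.72
¬¬C ∨ (C ∨ ¬¬(¬¬A ⊙ B)) = max(0.72, 0.72) = 0.72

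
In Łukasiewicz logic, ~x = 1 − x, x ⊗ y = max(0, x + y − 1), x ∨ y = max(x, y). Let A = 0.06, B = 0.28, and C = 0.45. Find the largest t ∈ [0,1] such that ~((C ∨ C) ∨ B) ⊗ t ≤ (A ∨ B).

0.73

C ∨ C = max(0.45, 0.45) = 0.45
(C ∨ C) ∨ B = max(0.45, 0.28) = 0.45
~((C ∨ C) ∨ B) = 1 − 0.45 = 0.55
So the left factor is ~((C ∨ C) ∨ B) = 0.55.
A ∨ B = max(0.06, 0.28) = 0.28
So the right-hand bound is A ∨ B = 0.28.
The residuum of the Łukasiewicz t-norm gives the supremum: min(1, 1 − 0.55 + 0.28).
1 − 0.55 + 0.28 = 0.73, so t = min(1, 0.73) = 0.73.
Check: 0.55 ⊗ 0.73 = max(0, 0.28) = 0.28 ≤ 0.28.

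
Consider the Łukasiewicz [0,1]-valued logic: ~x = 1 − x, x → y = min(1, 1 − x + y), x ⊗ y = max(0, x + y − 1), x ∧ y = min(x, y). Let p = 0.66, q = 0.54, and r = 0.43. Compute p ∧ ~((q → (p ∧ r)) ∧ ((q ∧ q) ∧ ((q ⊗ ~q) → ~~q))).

p ∧ r = min(0.66, 0.43) = 0.43
q → (p ∧ r) = min(1, 1 − 0.54 + 0.43) = min(1, 0.89) = 0.89
q ∧ q = min(0.54, 0.54) = 0.54
~q = 1 − 0.54 = 0.46
q ⊗ ~q = max(0, 0.54 + 0.46 − 1) = max(0, 0.00) = 0.00
~~q = 1 − 0.46 = 0.54
(q ⊗ ~q) → ~~q = min(1, 1 − 0.00 + 0.54) = min(1, 1.54) = 1.00
(q ∧ q) ∧ ((q ⊗ ~q) → ~~q) = min(0.54, 1.00) = 0.54
(q → (p ∧ r)) ∧ ((q ∧ q) ∧ ((q ⊗ ~q) → ~~q)) = min(0.89, 0.54) = 0.54
~((q → (p ∧ r)) ∧ ((q ∧ q) ∧ ((q ⊗ ~q) → ~~q))) = 1 − 0.54 = 0.46
p ∧ ~((q → (p ∧ r)) ∧ ((q ∧ q) ∧ ((q ⊗ ~q) → ~~q))) = min(0.66, 0.46) = 0.46

0.46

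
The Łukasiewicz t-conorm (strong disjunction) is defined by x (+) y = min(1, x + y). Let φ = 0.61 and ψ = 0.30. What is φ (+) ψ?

φ (+) ψ = min(1, 0.61 + 0.30) = min(1, 0.91) = 0.91
For comparison, the Gödel t-conorm max(x, y) would give 0.61.

0.91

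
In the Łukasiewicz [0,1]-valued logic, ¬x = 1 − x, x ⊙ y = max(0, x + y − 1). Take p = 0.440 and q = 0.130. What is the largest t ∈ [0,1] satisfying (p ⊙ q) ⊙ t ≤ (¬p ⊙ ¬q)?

p ⊙ q = max(0, 0.440 + 0.130 − 1) = max(0, -0.430) = 0.000
So the left factor is p ⊙ q = 0.000.
¬p = 1 − 0.440 = 0.560
¬q = 1 − 0.130 = 0.870
¬p ⊙ ¬q = max(0, 0.560 + 0.870 − 1) = max(0, 0.430) = 0.430
So the right-hand bound is ¬p ⊙ ¬q = 0.430.
The residuum of the Łukasiewicz t-norm gives the supremum: min(1, 1 − 0.000 + 0.430).
1 − 0.000 + 0.430 = 1.430, so t = min(1, 1.430) = 1.000.
Check: 0.000 ⊙ 1.000 = max(0, 0.000) = 0.000 ≤ 0.430.

1.000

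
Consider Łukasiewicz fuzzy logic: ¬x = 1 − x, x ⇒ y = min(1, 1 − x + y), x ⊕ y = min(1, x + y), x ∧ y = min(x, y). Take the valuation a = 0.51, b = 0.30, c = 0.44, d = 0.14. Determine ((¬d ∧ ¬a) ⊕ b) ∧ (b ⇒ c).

0.79

¬d = 1 − 0.14 = 0.86
¬a = 1 − 0.51 = 0.49
¬d ∧ ¬a = min(0.86, 0.49) = 0.49
(¬d ∧ ¬a) ⊕ b = min(1, 0.49 + 0.30) = min(1, 0.79) = 0.79
b ⇒ c = min(1, 1 − 0.30 + 0.44) = min(1, 1.14) = 1.00
((¬d ∧ ¬a) ⊕ b) ∧ (b ⇒ c) = min(0.79, 1.00) = 0.79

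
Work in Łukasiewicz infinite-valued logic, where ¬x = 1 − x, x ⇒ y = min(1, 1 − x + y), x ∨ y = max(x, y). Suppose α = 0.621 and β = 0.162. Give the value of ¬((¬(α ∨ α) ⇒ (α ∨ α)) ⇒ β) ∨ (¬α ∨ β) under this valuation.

α ∨ α = max(0.621, 0.621) = 0.621
¬(α ∨ α) = 1 − 0.621 = 0.379
¬(α ∨ α) ⇒ (α ∨ α) = min(1, 1 − 0.379 + 0.621) = min(1, 1.242) = 1.000
(¬(α ∨ α) ⇒ (α ∨ α)) ⇒ β = min(1, 1 − 1.000 + 0.162) = min(1, 0.162) = 0.162
¬((¬(α ∨ α) ⇒ (α ∨ α)) ⇒ β) = 1 − 0.162 = 0.838
¬α = 1 − 0.621 = 0.379
¬α ∨ β = max(0.379, 0.162) = 0.379
¬((¬(α ∨ α) ⇒ (α ∨ α)) ⇒ β) ∨ (¬α ∨ β) = max(0.838, 0.379) = 0.838

0.838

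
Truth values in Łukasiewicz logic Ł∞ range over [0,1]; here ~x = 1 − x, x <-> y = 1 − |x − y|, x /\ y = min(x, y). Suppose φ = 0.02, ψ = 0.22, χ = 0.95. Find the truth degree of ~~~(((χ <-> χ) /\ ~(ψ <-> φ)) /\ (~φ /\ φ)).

0.98

χ <-> χ = 1 − |0.95 − 0.95| = 1 − 0.00 = 1.00
ψ <-> φ = 1 − |0.22 − 0.02| = 1 − 0.20 = 0.80
~(ψ <-> φ) = 1 − 0.80 = 0.20
(χ <-> χ) /\ ~(ψ <-> φ) = min(1.00, 0.20) = 0.20
~φ = 1 − 0.02 = 0.98
~φ /\ φ = min(0.98, 0.02) = 0.02
((χ <-> χ) /\ ~(ψ <-> φ)) /\ (~φ /\ φ) = min(0.20, 0.02) = 0.02
~(((χ <-> χ) /\ ~(ψ <-> φ)) /\ (~φ /\ φ)) = 1 − 0.02 = 0.98
~~(((χ <-> χ) /\ ~(ψ <-> φ)) /\ (~φ /\ φ)) = 1 − 0.98 = 0.02
~~~(((χ <-> χ) /\ ~(ψ <-> φ)) /\ (~φ /\ φ)) = 1 − 0.02 = 0.98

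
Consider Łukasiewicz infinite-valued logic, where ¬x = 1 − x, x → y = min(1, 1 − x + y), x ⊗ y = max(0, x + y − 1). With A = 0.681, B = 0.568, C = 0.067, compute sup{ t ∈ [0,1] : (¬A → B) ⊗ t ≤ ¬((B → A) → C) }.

0.933

¬A = 1 − 0.681 = 0.319
¬A → B = min(1, 1 − 0.319 + 0.568) = min(1, 1.249) = 1.000
So the left factor is ¬A → B = 1.000.
B → A = min(1, 1 − 0.568 + 0.681) = min(1, 1.113) = 1.000
(B → A) → C = min(1, 1 − 1.000 + 0.067) = min(1, 0.067) = 0.067
¬((B → A) → C) = 1 − 0.067 = 0.933
So the right-hand bound is ¬((B → A) → C) = 0.933.
The residuum of the Łukasiewicz t-norm gives the supremum: min(1, 1 − 1.000 + 0.933).
1 − 1.000 + 0.933 = 0.933, so t = min(1, 0.933) = 0.933.
Check: 1.000 ⊗ 0.933 = max(0, 0.933) = 0.933 ≤ 0.933.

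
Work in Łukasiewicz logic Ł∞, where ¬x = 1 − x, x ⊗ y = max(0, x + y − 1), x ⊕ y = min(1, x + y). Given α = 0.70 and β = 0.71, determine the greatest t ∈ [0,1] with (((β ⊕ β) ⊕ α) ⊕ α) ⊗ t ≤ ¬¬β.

0.71

β ⊕ β = min(1, 0.71 + 0.71) = min(1, 1.42) = 1.00
(β ⊕ β) ⊕ α = min(1, 1.00 + 0.70) = min(1, 1.70) = 1.00
((β ⊕ β) ⊕ α) ⊕ α = min(1, 1.00 + 0.70) = min(1, 1.70) = 1.00
So the left factor is ((β ⊕ β) ⊕ α) ⊕ α = 1.00.
¬β = 1 − 0.71 = 0.29
¬¬β = 1 − 0.29 = 0.71
So the right-hand bound is ¬¬β = 0.71.
The residuum of the Łukasiewicz t-norm gives the supremum: min(1, 1 − 1.00 + 0.71).
1 − 1.00 + 0.71 = 0.71, so t = min(1, 0.71) = 0.71.
Check: 1.00 ⊗ 0.71 = max(0, 0.71) = 0.71 ≤ 0.71.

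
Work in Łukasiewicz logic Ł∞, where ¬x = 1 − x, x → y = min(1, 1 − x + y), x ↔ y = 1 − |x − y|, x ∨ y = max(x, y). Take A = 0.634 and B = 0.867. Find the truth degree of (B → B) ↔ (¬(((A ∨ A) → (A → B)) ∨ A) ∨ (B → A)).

B → B = min(1, 1 − 0.867 + 0.867) = min(1, 1.000) = 1.000
A ∨ A = max(0.634, 0.634) = 0.634
A → B = min(1, 1 − 0.634 + 0.867) = min(1, 1.233) = 1.000
(A ∨ A) → (A → B) = min(1, 1 − 0.634 + 1.000) = min(1, 1.366) = 1.000
((A ∨ A) → (A → B)) ∨ A = max(1.000, 0.634) = 1.000
¬(((A ∨ A) → (A → B)) ∨ A) = 1 − 1.000 = 0.000
B → A = min(1, 1 − 0.867 + 0.634) = min(1, 0.767) = 0.767
¬(((A ∨ A) → (A → B)) ∨ A) ∨ (B → A) = max(0.000, 0.767) = 0.767
(B → B) ↔ (¬(((A ∨ A) → (A → B)) ∨ A) ∨ (B → A)) = 1 − |1.000 − 0.767| = 1 − 0.233 = 0.767

0.767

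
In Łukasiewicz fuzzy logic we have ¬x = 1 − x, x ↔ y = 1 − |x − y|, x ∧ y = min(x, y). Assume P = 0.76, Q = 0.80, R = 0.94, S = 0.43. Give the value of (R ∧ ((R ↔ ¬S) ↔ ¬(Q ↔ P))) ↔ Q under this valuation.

¬S = 1 − 0.43 = 0.57
R ↔ ¬S = 1 − |0.94 − 0.57| = 1 − 0.37 = 0.63
Q ↔ P = 1 − |0.80 − 0.76| = 1 − 0.04 = 0.96
¬(Q ↔ P) = 1 − 0.96 = 0.04
(R ↔ ¬S) ↔ ¬(Q ↔ P) = 1 − |0.63 − 0.04| = 1 − 0.59 = 0.41
R ∧ ((R ↔ ¬S) ↔ ¬(Q ↔ P)) = min(0.94, 0.41) = 0.41
(R ∧ ((R ↔ ¬S) ↔ ¬(Q ↔ P))) ↔ Q = 1 − |0.41 − 0.80| = 1 − 0.39 = 0.61

0.61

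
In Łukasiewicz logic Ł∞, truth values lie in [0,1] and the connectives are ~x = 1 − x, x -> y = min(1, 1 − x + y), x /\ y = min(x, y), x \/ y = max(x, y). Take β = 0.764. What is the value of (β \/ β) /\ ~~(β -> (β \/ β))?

0.764

β \/ β = max(0.764, 0.764) = 0.764
β -> (β \/ β) = min(1, 1 − 0.764 + 0.764) = min(1, 1.000) = 1.000
~(β -> (β \/ β)) = 1 − 1.000 = 0.000
~~(β -> (β \/ β)) = 1 − 0.000 = 1.000
(β \/ β) /\ ~~(β -> (β \/ β)) = min(0.764, 1.000) = 0.764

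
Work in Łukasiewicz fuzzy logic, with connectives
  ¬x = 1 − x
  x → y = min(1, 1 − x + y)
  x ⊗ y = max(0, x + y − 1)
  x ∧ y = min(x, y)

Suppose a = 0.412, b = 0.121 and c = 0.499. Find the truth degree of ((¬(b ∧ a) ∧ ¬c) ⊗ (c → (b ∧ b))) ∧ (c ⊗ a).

0.000

b ∧ a = min(0.121, 0.412) = 0.121
¬(b ∧ a) = 1 − 0.121 = 0.879
¬c = 1 − 0.499 = 0.501
¬(b ∧ a) ∧ ¬c = min(0.879, 0.501) = 0.501
b ∧ b = min(0.121, 0.121) = 0.121
c → (b ∧ b) = min(1, 1 − 0.499 + 0.121) = min(1, 0.622) = 0.622
(¬(b ∧ a) ∧ ¬c) ⊗ (c → (b ∧ b)) = max(0, 0.501 + 0.622 − 1) = max(0, 0.123) = 0.123
c ⊗ a = max(0, 0.499 + 0.412 − 1) = max(0, -0.089) = 0.000
((¬(b ∧ a) ∧ ¬c) ⊗ (c → (b ∧ b))) ∧ (c ⊗ a) = min(0.123, 0.000) = 0.000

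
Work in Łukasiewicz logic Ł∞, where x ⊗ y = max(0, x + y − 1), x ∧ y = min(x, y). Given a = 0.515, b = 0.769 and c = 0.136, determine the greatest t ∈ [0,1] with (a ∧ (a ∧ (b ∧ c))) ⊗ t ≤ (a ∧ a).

b ∧ c = min(0.769, 0.136) = 0.136
a ∧ (b ∧ c) = min(0.515, 0.136) = 0.136
a ∧ (a ∧ (b ∧ c)) = min(0.515, 0.136) = 0.136
So the left factor is a ∧ (a ∧ (b ∧ c)) = 0.136.
a ∧ a = min(0.515, 0.515) = 0.515
So the right-hand bound is a ∧ a = 0.515.
The residuum of the Łukasiewicz t-norm gives the supremum: min(1, 1 − 0.136 + 0.515).
1 − 0.136 + 0.515 = 1.379, so t = min(1, 1.379) = 1.000.
Check: 0.136 ⊗ 1.000 = max(0, 0.136) = 0.136 ≤ 0.515.

1.000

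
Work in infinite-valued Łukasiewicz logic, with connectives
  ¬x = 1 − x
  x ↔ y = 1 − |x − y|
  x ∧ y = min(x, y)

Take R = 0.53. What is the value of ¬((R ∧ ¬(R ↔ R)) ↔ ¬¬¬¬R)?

0.53

R ↔ R = 1 − |0.53 − 0.53| = 1 − 0.00 = 1.00
¬(R ↔ R) = 1 − 1.00 = 0.00
R ∧ ¬(R ↔ R) = min(0.53, 0.00) = 0.00
¬R = 1 − 0.53 = 0.47
¬¬R = 1 − 0.47 = 0.53
¬¬¬R = 1 − 0.53 = 0.47
¬¬¬¬R = 1 − 0.47 = 0.53
(R ∧ ¬(R ↔ R)) ↔ ¬¬¬¬R = 1 − |0.00 − 0.53| = 1 − 0.53 = 0.47
¬((R ∧ ¬(R ↔ R)) ↔ ¬¬¬¬R) = 1 − 0.47 = 0.53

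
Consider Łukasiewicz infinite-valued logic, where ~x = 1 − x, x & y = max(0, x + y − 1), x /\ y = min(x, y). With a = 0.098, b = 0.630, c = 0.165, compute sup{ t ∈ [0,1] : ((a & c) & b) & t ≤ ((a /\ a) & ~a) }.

a & c = max(0, 0.098 + 0.165 − 1) = max(0, -0.737) = 0.000
(a & c) & b = max(0, 0.000 + 0.630 − 1) = max(0, -0.370) = 0.000
So the left factor is (a & c) & b = 0.000.
a /\ a = min(0.098, 0.098) = 0.098
~a = 1 − 0.098 = 0.902
(a /\ a) & ~a = max(0, 0.098 + 0.902 − 1) = max(0, 0.000) = 0.000
So the right-hand bound is (a /\ a) & ~a = 0.000.
The residuum of the Łukasiewicz t-norm gives the supremum: min(1, 1 − 0.000 + 0.000).
1 − 0.000 + 0.000 = 1.000, so t = min(1, 1.000) = 1.000.
Check: 0.000 & 1.000 = max(0, 0.000) = 0.000 ≤ 0.000.

1.000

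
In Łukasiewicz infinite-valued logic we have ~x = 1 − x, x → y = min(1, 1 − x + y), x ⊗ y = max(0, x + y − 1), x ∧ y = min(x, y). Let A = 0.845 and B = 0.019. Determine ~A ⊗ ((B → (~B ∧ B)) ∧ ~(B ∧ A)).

~A = 1 − 0.845 = 0.155
~B = 1 − 0.019 = 0.981
~B ∧ B = min(0.981, 0.019) = 0.019
B → (~B ∧ B) = min(1, 1 − 0.019 + 0.019) = min(1, 1.000) = 1.000
B ∧ A = min(0.019, 0.845) = 0.019
~(B ∧ A) = 1 − 0.019 = 0.981
(B → (~B ∧ B)) ∧ ~(B ∧ A) = min(1.000, 0.981) = 0.981
~A ⊗ ((B → (~B ∧ B)) ∧ ~(B ∧ A)) = max(0, 0.155 + 0.981 − 1) = max(0, 0.136) = 0.136

0.136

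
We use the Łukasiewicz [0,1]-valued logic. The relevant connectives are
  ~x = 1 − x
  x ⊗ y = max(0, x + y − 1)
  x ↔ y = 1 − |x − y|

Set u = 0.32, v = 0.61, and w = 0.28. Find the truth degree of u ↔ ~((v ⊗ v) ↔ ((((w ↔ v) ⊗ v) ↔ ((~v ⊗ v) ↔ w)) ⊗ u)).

v ⊗ v = max(0, 0.61 + 0.61 − 1) = max(0, 0.22) = 0.22
w ↔ v = 1 − |0.28 − 0.61| = 1 − 0.33 = 0.67
(w ↔ v) ⊗ v = max(0, 0.67 + 0.61 − 1) = max(0, 0.28) = 0.28
~v = 1 − 0.61 = 0.39
~v ⊗ v = max(0, 0.39 + 0.61 − 1) = max(0, 0.00) = 0.00
(~v ⊗ v) ↔ w = 1 − |0.00 − 0.28| = 1 − 0.28 = 0.72
((w ↔ v) ⊗ v) ↔ ((~v ⊗ v) ↔ w) = 1 − |0.28 − 0.72| = 1 − 0.44 = 0.56
(((w ↔ v) ⊗ v) ↔ ((~v ⊗ v) ↔ w)) ⊗ u = max(0, 0.56 + 0.32 − 1) = max(0, -0.12) = 0.00
(v ⊗ v) ↔ ((((w ↔ v) ⊗ v) ↔ ((~v ⊗ v) ↔ w)) ⊗ u) = 1 − |0.22 − 0.00| = 1 − 0.22 = 0.78
~((v ⊗ v) ↔ ((((w ↔ v) ⊗ v) ↔ ((~v ⊗ v) ↔ w)) ⊗ u)) = 1 − 0.78 = 0.22
u ↔ ~((v ⊗ v) ↔ ((((w ↔ v) ⊗ v) ↔ ((~v ⊗ v) ↔ w)) ⊗ u)) = 1 − |0.32 − 0.22| = 1 − 0.10 = 0.90

0.90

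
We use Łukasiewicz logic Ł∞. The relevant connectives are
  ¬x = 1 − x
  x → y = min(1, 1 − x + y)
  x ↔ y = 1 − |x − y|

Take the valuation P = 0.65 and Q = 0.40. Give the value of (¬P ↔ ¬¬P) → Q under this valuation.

¬P = 1 − 0.65 = 0.35
¬¬P = 1 − 0.35 = 0.65
¬P ↔ ¬¬P = 1 − |0.35 − 0.65| = 1 − 0.30 = 0.70
(¬P ↔ ¬¬P) → Q = min(1, 1 − 0.70 + 0.40) = min(1, 0.70) = 0.70

0.70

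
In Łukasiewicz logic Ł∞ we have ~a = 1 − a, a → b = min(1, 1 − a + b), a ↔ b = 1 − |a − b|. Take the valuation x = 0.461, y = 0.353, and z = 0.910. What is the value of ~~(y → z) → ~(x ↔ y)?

y → z = min(1, 1 − 0.353 + 0.910) = min(1, 1.557) = 1.000
~(y → z) = 1 − 1.000 = 0.000
~~(y → z) = 1 − 0.000 = 1.000
x ↔ y = 1 − |0.461 − 0.353| = 1 − 0.108 = 0.892
~(x ↔ y) = 1 − 0.892 = 0.108
~~(y → z) → ~(x ↔ y) = min(1, 1 − 1.000 + 0.108) = min(1, 0.108) = 0.108

0.108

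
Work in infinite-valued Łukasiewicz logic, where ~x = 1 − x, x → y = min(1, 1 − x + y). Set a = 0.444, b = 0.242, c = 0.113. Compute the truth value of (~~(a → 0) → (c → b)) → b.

0.242

a → 0 = min(1, 1 − 0.444 + 0.000) = min(1, 0.556) = 0.556
~(a → 0) = 1 − 0.556 = 0.444
~~(a → 0) = 1 − 0.444 = 0.556
c → b = min(1, 1 − 0.113 + 0.242) = min(1, 1.129) = 1.000
~~(a → 0) → (c → b) = min(1, 1 − 0.556 + 1.000) = min(1, 1.444) = 1.000
(~~(a → 0) → (c → b)) → b = min(1, 1 − 1.000 + 0.242) = min(1, 0.242) = 0.242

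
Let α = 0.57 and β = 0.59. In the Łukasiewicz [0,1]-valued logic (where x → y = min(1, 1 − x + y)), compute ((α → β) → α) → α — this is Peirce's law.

1.00

α → β = min(1, 1 − 0.57 + 0.59) = min(1, 1.02) = 1.00
(α → β) → α = min(1, 1 − 1.00 + 0.57) = min(1, 0.57) = 0.57
((α → β) → α) → α = min(1, 1 − 0.57 + 0.57) = min(1, 1.00) = 1.00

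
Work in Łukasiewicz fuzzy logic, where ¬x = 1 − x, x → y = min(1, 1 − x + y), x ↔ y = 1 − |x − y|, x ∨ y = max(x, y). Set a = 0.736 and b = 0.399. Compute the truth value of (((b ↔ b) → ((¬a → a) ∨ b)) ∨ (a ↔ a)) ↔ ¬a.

0.264

b ↔ b = 1 − |0.399 − 0.399| = 1 − 0.000 = 1.000
¬a = 1 − 0.736 = 0.264
¬a → a = min(1, 1 − 0.264 + 0.736) = min(1, 1.472) = 1.000
(¬a → a) ∨ b = max(1.000, 0.399) = 1.000
(b ↔ b) → ((¬a → a) ∨ b) = min(1, 1 − 1.000 + 1.000) = min(1, 1.000) = 1.000
a ↔ a = 1 − |0.736 − 0.736| = 1 − 0.000 = 1.000
((b ↔ b) → ((¬a → a) ∨ b)) ∨ (a ↔ a) = max(1.000, 1.000) = 1.000
(((b ↔ b) → ((¬a → a) ∨ b)) ∨ (a ↔ a)) ↔ ¬a = 1 − |1.000 − 0.264| = 1 − 0.736 = 0.264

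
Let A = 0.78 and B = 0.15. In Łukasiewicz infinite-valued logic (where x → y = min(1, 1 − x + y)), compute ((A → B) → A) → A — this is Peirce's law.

0.78

A → B = min(1, 1 − 0.78 + 0.15) = min(1, 0.37) = 0.37
(A → B) → A = min(1, 1 − 0.37 + 0.78) = min(1, 1.41) = 1.00
((A → B) → A) → A = min(1, 1 − 1.00 + 0.78) = min(1, 0.78) = 0.78
(The value 0.78 < 1 shows this instance is not satisfied; not a Ł∞-tautology in general.)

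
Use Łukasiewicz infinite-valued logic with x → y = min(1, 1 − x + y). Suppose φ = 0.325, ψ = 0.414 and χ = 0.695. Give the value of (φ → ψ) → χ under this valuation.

0.695

φ → ψ = min(1, 1 − 0.325 + 0.414) = min(1, 1.089) = 1.000
(φ → ψ) → χ = min(1, 1 − 1.000 + 0.695) = min(1, 0.695) = 0.695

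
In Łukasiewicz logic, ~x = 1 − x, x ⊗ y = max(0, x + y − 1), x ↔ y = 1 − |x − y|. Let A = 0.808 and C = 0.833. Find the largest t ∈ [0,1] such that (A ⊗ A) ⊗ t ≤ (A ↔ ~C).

A ⊗ A = max(0, 0.808 + 0.808 − 1) = max(0, 0.616) = 0.616
So the left factor is A ⊗ A = 0.616.
~C = 1 − 0.833 = 0.167
A ↔ ~C = 1 − |0.808 − 0.167| = 1 − 0.641 = 0.359
So the right-hand bound is A ↔ ~C = 0.359.
The residuum of the Łukasiewicz t-norm gives the supremum: min(1, 1 − 0.616 + 0.359).
1 − 0.616 + 0.359 = 0.743, so t = min(1, 0.743) = 0.743.
Check: 0.616 ⊗ 0.743 = max(0, 0.359) = 0.359 ≤ 0.359.

0.743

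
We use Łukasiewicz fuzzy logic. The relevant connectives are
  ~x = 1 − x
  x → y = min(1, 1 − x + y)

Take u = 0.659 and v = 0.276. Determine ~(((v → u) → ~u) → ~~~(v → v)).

v → u = min(1, 1 − 0.276 + 0.659) = min(1, 1.383) = 1.000
~u = 1 − 0.659 = 0.341
(v → u) → ~u = min(1, 1 − 1.000 + 0.341) = min(1, 0.341) = 0.341
v → v = min(1, 1 − 0.276 + 0.276) = min(1, 1.000) = 1.000
~(v → v) = 1 − 1.000 = 0.000
~~(v → v) = 1 − 0.000 = 1.000
~~~(v → v) = 1 − 1.000 = 0.000
((v → u) → ~u) → ~~~(v → v) = min(1, 1 − 0.341 + 0.000) = min(1, 0.659) = 0.659
~(((v → u) → ~u) → ~~~(v → v)) = 1 − 0.659 = 0.341

0.341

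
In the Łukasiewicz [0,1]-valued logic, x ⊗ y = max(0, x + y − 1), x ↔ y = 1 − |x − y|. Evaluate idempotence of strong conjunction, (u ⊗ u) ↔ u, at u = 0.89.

0.89

u ⊗ u = max(0, 0.89 + 0.89 − 1) = max(0, 0.78) = 0.78
(u ⊗ u) ↔ u = 1 − |0.78 − 0.89| = 1 − 0.11 = 0.89
(The value 0.89 < 1 shows this instance is not satisfied; fails in Ł∞ since a ⊗ a = max(0, 2a−1) ≠ a in general.)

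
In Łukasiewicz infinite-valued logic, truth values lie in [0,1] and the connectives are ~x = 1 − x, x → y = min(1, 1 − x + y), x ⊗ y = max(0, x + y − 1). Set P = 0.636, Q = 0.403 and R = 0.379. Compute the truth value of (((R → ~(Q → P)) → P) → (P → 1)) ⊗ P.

Q → P = min(1, 1 − 0.403 + 0.636) = min(1, 1.233) = 1.000
~(Q → P) = 1 − 1.000 = 0.000
R → ~(Q → P) = min(1, 1 − 0.379 + 0.000) = min(1, 0.621) = 0.621
(R → ~(Q → P)) → P = min(1, 1 − 0.621 + 0.636) = min(1, 1.015) = 1.000
P → 1 = min(1, 1 − 0.636 + 1.000) = min(1, 1.364) = 1.000
((R → ~(Q → P)) → P) → (P → 1) = min(1, 1 − 1.000 + 1.000) = min(1, 1.000) = 1.000
(((R → ~(Q → P)) → P) → (P → 1)) ⊗ P = max(0, 1.000 + 0.636 − 1) = max(0, 0.636) = 0.636

0.636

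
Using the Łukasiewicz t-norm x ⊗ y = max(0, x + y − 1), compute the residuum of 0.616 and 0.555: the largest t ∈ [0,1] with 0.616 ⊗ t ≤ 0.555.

The residuum of the Łukasiewicz t-norm gives the supremum: min(1, 1 − 0.616 + 0.555).
1 − 0.616 + 0.555 = 0.939, so t = min(1, 0.939) = 0.939.
Check: 0.616 ⊗ 0.939 = max(0, 0.555) = 0.555 ≤ 0.555.

0.939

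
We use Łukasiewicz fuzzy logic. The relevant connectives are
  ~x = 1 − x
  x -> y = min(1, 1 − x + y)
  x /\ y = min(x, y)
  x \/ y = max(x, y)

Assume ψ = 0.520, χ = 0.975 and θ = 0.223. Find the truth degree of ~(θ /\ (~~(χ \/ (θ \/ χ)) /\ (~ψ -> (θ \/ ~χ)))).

θ \/ χ = max(0.223, 0.975) = 0.975
χ \/ (θ \/ χ) = max(0.975, 0.975) = 0.975
~(χ \/ (θ \/ χ)) = 1 − 0.975 = 0.025
~~(χ \/ (θ \/ χ)) = 1 − 0.025 = 0.975
~ψ = 1 − 0.520 = 0.480
~χ = 1 − 0.975 = 0.025
θ \/ ~χ = max(0.223, 0.025) = 0.223
~ψ -> (θ \/ ~χ) = min(1, 1 − 0.480 + 0.223) = min(1, 0.743) = 0.743
~~(χ \/ (θ \/ χ)) /\ (~ψ -> (θ \/ ~χ)) = min(0.975, 0.743) = 0.743
θ /\ (~~(χ \/ (θ \/ χ)) /\ (~ψ -> (θ \/ ~χ))) = min(0.223, 0.743) = 0.223
~(θ /\ (~~(χ \/ (θ \/ χ)) /\ (~ψ -> (θ \/ ~χ)))) = 1 − 0.223 = 0.777

0.777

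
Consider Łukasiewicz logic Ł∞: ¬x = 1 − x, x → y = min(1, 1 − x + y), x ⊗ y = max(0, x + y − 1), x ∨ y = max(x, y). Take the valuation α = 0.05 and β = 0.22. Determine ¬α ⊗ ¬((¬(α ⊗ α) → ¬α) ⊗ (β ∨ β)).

¬α = 1 − 0.05 = 0.95
α ⊗ α = max(0, 0.05 + 0.05 − 1) = max(0, -0.90) = 0.00
¬(α ⊗ α) = 1 − 0.00 = 1.00
¬(α ⊗ α) → ¬α = min(1, 1 − 1.00 + 0.95) = min(1, 0.95) = 0.95
β ∨ β = max(0.22, 0.22) = 0.22
(¬(α ⊗ α) → ¬α) ⊗ (β ∨ β) = max(0, 0.95 + 0.22 − 1) = max(0, 0.17) = 0.17
¬((¬(α ⊗ α) → ¬α) ⊗ (β ∨ β)) = 1 − 0.17 = 0.83
¬α ⊗ ¬((¬(α ⊗ α) → ¬α) ⊗ (β ∨ β)) = max(0, 0.95 + 0.83 − 1) = max(0, 0.78) = 0.78

0.78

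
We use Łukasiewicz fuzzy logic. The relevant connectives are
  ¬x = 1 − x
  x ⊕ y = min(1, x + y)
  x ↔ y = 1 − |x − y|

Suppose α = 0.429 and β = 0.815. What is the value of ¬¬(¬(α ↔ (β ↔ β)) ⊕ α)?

β ↔ β = 1 − |0.815 − 0.815| = 1 − 0.000 = 1.000
α ↔ (β ↔ β) = 1 − |0.429 − 1.000| = 1 − 0.571 = 0.429
¬(α ↔ (β ↔ β)) = 1 − 0.429 = 0.571
¬(α ↔ (β ↔ β)) ⊕ α = min(1, 0.571 + 0.429) = min(1, 1.000) = 1.000
¬(¬(α ↔ (β ↔ β)) ⊕ α) = 1 − 1.000 = 0.000
¬¬(¬(α ↔ (β ↔ β)) ⊕ α) = 1 − 0.000 = 1.000

1.000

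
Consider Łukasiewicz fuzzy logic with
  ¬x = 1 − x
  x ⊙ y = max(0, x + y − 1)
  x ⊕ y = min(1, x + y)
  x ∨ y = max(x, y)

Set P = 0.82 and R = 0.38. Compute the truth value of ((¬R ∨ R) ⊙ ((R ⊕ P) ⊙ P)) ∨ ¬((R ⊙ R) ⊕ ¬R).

¬R = 1 − 0.38 = 0.62
¬R ∨ R = max(0.62, 0.38) = 0.62
R ⊕ P = min(1, 0.38 + 0.82) = min(1, 1.20) = 1.00
(R ⊕ P) ⊙ P = max(0, 1.00 + 0.82 − 1) = max(0, 0.82) = 0.82
(¬R ∨ R) ⊙ ((R ⊕ P) ⊙ P) = max(0, 0.62 + 0.82 − 1) = max(0, 0.44) = 0.44
R ⊙ R = max(0, 0.38 + 0.38 − 1) = max(0, -0.24) = 0.00
(R ⊙ R) ⊕ ¬R = min(1, 0.00 + 0.62) = min(1, 0.62) = 0.62
¬((R ⊙ R) ⊕ ¬R) = 1 − 0.62 = 0.38
((¬R ∨ R) ⊙ ((R ⊕ P) ⊙ P)) ∨ ¬((R ⊙ R) ⊕ ¬R) = max(0.44, 0.38) = 0.44

0.44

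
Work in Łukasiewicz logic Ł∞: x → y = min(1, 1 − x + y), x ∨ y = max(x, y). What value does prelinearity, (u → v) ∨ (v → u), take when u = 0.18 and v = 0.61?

u → v = min(1, 1 − 0.18 + 0.61) = min(1, 1.43) = 1.00
v → u = min(1, 1 − 0.61 + 0.18) = min(1, 0.57) = 0.57
(u → v) ∨ (v → u) = max(1.00, 0.57) = 1.00
(As expected: a Ł∞-tautology — holds in every MV-chain.)

1.00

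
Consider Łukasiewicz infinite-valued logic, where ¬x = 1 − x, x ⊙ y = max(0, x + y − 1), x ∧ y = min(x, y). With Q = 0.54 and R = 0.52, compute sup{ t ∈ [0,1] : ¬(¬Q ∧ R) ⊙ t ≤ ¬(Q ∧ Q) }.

¬Q = 1 − 0.54 = 0.46
¬Q ∧ R = min(0.46, 0.52) = 0.46
¬(¬Q ∧ R) = 1 − 0.46 = 0.54
So the left factor is ¬(¬Q ∧ R) = 0.54.
Q ∧ Q = min(0.54, 0.54) = 0.54
¬(Q ∧ Q) = 1 − 0.54 = 0.46
So the right-hand bound is ¬(Q ∧ Q) = 0.46.
The residuum of the Łukasiewicz t-norm gives the supremum: min(1, 1 − 0.54 + 0.46).
1 − 0.54 + 0.46 = 0.92, so t = min(1, 0.92) = 0.92.
Check: 0.54 ⊙ 0.92 = max(0, 0.46) = 0.46 ≤ 0.46.

0.92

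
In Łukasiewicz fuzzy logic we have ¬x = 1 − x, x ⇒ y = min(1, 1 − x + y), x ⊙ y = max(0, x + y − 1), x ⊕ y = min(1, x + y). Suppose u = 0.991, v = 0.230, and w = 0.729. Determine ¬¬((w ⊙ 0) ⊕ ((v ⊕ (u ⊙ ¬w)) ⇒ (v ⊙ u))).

w ⊙ 0 = max(0, 0.729 + 0.000 − 1) = max(0, -0.271) = 0.000
¬w = 1 − 0.729 = 0.271
u ⊙ ¬w = max(0, 0.991 + 0.271 − 1) = max(0, 0.262) = 0.262
v ⊕ (u ⊙ ¬w) = min(1, 0.230 + 0.262) = min(1, 0.492) = 0.492
v ⊙ u = max(0, 0.230 + 0.991 − 1) = max(0, 0.221) = 0.221
(v ⊕ (u ⊙ ¬w)) ⇒ (v ⊙ u) = min(1, 1 − 0.492 + 0.221) = min(1, 0.729) = 0.729
(w ⊙ 0) ⊕ ((v ⊕ (u ⊙ ¬w)) ⇒ (v ⊙ u)) = min(1, 0.000 + 0.729) = min(1, 0.729) = 0.729
¬((w ⊙ 0) ⊕ ((v ⊕ (u ⊙ ¬w)) ⇒ (v ⊙ u))) = 1 − 0.729 = 0.271
¬¬((w ⊙ 0) ⊕ ((v ⊕ (u ⊙ ¬w)) ⇒ (v ⊙ u))) = 1 − 0.271 = 0.729

0.729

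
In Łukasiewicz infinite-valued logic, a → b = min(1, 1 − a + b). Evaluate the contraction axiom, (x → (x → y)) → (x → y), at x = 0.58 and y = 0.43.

x → y = min(1, 1 − 0.58 + 0.43) = min(1, 0.85) = 0.85
x → (x → y) = min(1, 1 − 0.58 + 0.85) = min(1, 1.27) = 1.00
(x → (x → y)) → (x → y) = min(1, 1 − 1.00 + 0.85) = min(1, 0.85) = 0.85
(The value 0.85 < 1 shows this instance is not satisfied; fails in Ł∞ (the t-norm is not idempotent).)

0.85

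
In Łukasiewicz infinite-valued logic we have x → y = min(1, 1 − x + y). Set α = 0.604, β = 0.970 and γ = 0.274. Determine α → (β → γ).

0.700

β → γ = min(1, 1 − 0.970 + 0.274) = min(1, 0.304) = 0.304
α → (β → γ) = min(1, 1 − 0.604 + 0.304) = min(1, 0.700) = 0.700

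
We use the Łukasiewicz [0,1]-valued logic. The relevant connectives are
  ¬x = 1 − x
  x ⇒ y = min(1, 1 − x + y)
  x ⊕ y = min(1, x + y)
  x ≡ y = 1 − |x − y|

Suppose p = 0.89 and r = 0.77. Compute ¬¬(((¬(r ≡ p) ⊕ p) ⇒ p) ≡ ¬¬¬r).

0.34

r ≡ p = 1 − |0.77 − 0.89| = 1 − 0.12 = 0.88
¬(r ≡ p) = 1 − 0.88 = 0.12
¬(r ≡ p) ⊕ p = min(1, 0.12 + 0.89) = min(1, 1.01) = 1.00
(¬(r ≡ p) ⊕ p) ⇒ p = min(1, 1 − 1.00 + 0.89) = min(1, 0.89) = 0.89
¬r = 1 − 0.77 = 0.23
¬¬r = 1 − 0.23 = 0.77
¬¬¬r = 1 − 0.77 = 0.23
((¬(r ≡ p) ⊕ p) ⇒ p) ≡ ¬¬¬r = 1 − |0.89 − 0.23| = 1 − 0.66 = 0.34
¬(((¬(r ≡ p) ⊕ p) ⇒ p) ≡ ¬¬¬r) = 1 − 0.34 = 0.66
¬¬(((¬(r ≡ p) ⊕ p) ⇒ p) ≡ ¬¬¬r) = 1 − 0.66 = 0.34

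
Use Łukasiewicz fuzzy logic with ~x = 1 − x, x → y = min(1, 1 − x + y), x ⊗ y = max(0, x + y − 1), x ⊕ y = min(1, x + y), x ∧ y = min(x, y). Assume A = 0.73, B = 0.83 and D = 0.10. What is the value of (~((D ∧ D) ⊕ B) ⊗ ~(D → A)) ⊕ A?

D ∧ D = min(0.10, 0.10) = 0.10
(D ∧ D) ⊕ B = min(1, 0.10 + 0.83) = min(1, 0.93) = 0.93
~((D ∧ D) ⊕ B) = 1 − 0.93 = 0.07
D → A = min(1, 1 − 0.10 + 0.73) = min(1, 1.63) = 1.00
~(D → A) = 1 − 1.00 = 0.00
~((D ∧ D) ⊕ B) ⊗ ~(D → A) = max(0, 0.07 + 0.00 − 1) = max(0, -0.93) = 0.00
(~((D ∧ D) ⊕ B) ⊗ ~(D → A)) ⊕ A = min(1, 0.00 + 0.73) = min(1, 0.73) = 0.73

0.73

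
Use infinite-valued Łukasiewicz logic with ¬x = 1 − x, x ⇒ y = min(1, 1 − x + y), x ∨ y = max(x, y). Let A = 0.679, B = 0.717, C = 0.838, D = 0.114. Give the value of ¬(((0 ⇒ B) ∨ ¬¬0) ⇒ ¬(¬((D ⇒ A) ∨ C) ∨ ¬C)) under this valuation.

0.162

0 ⇒ B = min(1, 1 − 0.000 + 0.717) = min(1, 1.717) = 1.000
¬0 = 1 − 0.000 = 1.000
¬¬0 = 1 − 1.000 = 0.000
(0 ⇒ B) ∨ ¬¬0 = max(1.000, 0.000) = 1.000
D ⇒ A = min(1, 1 − 0.114 + 0.679) = min(1, 1.565) = 1.000
(D ⇒ A) ∨ C = max(1.000, 0.838) = 1.000
¬((D ⇒ A) ∨ C) = 1 − 1.000 = 0.000
¬C = 1 − 0.838 = 0.162
¬((D ⇒ A) ∨ C) ∨ ¬C = max(0.000, 0.162) = 0.162
¬(¬((D ⇒ A) ∨ C) ∨ ¬C) = 1 − 0.162 = 0.838
((0 ⇒ B) ∨ ¬¬0) ⇒ ¬(¬((D ⇒ A) ∨ C) ∨ ¬C) = min(1, 1 − 1.000 + 0.838) = min(1, 0.838) = 0.838
¬(((0 ⇒ B) ∨ ¬¬0) ⇒ ¬(¬((D ⇒ A) ∨ C) ∨ ¬C)) = 1 − 0.838 = 0.162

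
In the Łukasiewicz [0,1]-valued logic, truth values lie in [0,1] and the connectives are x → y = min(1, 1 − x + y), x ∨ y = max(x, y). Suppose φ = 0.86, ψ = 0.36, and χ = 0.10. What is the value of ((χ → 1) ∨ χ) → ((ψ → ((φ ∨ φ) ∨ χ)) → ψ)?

0.36

χ → 1 = min(1, 1 − 0.10 + 1.00) = min(1, 1.90) = 1.00
(χ → 1) ∨ χ = max(1.00, 0.10) = 1.00
φ ∨ φ = max(0.86, 0.86) = 0.86
(φ ∨ φ) ∨ χ = max(0.86, 0.10) = 0.86
ψ → ((φ ∨ φ) ∨ χ) = min(1, 1 − 0.36 + 0.86) = min(1, 1.50) = 1.00
(ψ → ((φ ∨ φ) ∨ χ)) → ψ = min(1, 1 − 1.00 + 0.36) = min(1, 0.36) = 0.36
((χ → 1) ∨ χ) → ((ψ → ((φ ∨ φ) ∨ χ)) → ψ) = min(1, 1 − 1.00 + 0.36) = min(1, 0.36) = 0.36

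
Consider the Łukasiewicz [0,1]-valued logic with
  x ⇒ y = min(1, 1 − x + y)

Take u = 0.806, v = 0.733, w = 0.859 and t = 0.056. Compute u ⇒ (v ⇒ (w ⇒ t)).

w ⇒ t = min(1, 1 − 0.859 + 0.056) = min(1, 0.197) = 0.197
v ⇒ (w ⇒ t) = min(1, 1 − 0.733 + 0.197) = min(1, 0.464) = 0.464
u ⇒ (v ⇒ (w ⇒ t)) = min(1, 1 − 0.806 + 0.464) = min(1, 0.658) = 0.658

0.658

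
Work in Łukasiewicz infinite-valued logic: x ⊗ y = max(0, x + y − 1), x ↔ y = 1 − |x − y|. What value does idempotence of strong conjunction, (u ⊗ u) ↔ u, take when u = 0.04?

0.96

u ⊗ u = max(0, 0.04 + 0.04 − 1) = max(0, -0.92) = 0.00
(u ⊗ u) ↔ u = 1 − |0.00 − 0.04| = 1 − 0.04 = 0.96
(The value 0.96 < 1 shows this instance is not satisfied; fails in Ł∞ since a ⊗ a = max(0, 2a−1) ≠ a in general.)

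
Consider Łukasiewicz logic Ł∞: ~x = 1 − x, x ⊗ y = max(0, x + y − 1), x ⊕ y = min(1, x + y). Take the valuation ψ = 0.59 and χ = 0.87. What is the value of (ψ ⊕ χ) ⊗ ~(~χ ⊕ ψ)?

ψ ⊕ χ = min(1, 0.59 + 0.87) = min(1, 1.46) = 1.00
~χ = 1 − 0.87 = 0.13
~χ ⊕ ψ = min(1, 0.13 + 0.59) = min(1, 0.72) = 0.72
~(~χ ⊕ ψ) = 1 − 0.72 = 0.28
(ψ ⊕ χ) ⊗ ~(~χ ⊕ ψ) = max(0, 1.00 + 0.28 − 1) = max(0, 0.28) = 0.28

0.28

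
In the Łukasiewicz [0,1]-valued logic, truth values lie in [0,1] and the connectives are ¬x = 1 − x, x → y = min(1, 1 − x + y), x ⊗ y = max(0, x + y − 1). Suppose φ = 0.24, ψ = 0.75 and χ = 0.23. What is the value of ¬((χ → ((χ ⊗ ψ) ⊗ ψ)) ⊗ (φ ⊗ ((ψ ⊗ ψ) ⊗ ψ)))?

χ ⊗ ψ = max(0, 0.23 + 0.75 − 1) = max(0, -0.02) = 0.00
(χ ⊗ ψ) ⊗ ψ = max(0, 0.00 + 0.75 − 1) = max(0, -0.25) = 0.00
χ → ((χ ⊗ ψ) ⊗ ψ) = min(1, 1 − 0.23 + 0.00) = min(1, 0.77) = 0.77
ψ ⊗ ψ = max(0, 0.75 + 0.75 − 1) = max(0, 0.50) = 0.50
(ψ ⊗ ψ) ⊗ ψ = max(0, 0.50 + 0.75 − 1) = max(0, 0.25) = 0.25
φ ⊗ ((ψ ⊗ ψ) ⊗ ψ) = max(0, 0.24 + 0.25 − 1) = max(0, -0.51) = 0.00
(χ → ((χ ⊗ ψ) ⊗ ψ)) ⊗ (φ ⊗ ((ψ ⊗ ψ) ⊗ ψ)) = max(0, 0.77 + 0.00 − 1) = max(0, -0.23) = 0.00
¬((χ → ((χ ⊗ ψ) ⊗ ψ)) ⊗ (φ ⊗ ((ψ ⊗ ψ) ⊗ ψ))) = 1 − 0.00 = 1.00

1.00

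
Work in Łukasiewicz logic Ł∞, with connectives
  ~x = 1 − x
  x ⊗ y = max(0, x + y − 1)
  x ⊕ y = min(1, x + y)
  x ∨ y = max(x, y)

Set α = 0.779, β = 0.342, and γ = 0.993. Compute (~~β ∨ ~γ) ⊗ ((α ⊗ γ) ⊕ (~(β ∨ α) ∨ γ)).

~β = 1 − 0.342 = 0.658
~~β = 1 − 0.658 = 0.342
~γ = 1 − 0.993 = 0.007
~~β ∨ ~γ = max(0.342, 0.007) = 0.342
α ⊗ γ = max(0, 0.779 + 0.993 − 1) = max(0, 0.772) = 0.772
β ∨ α = max(0.342, 0.779) = 0.779
~(β ∨ α) = 1 − 0.779 = 0.221
~(β ∨ α) ∨ γ = max(0.221, 0.993) = 0.993
(α ⊗ γ) ⊕ (~(β ∨ α) ∨ γ) = min(1, 0.772 + 0.993) = min(1, 1.765) = 1.000
(~~β ∨ ~γ) ⊗ ((α ⊗ γ) ⊕ (~(β ∨ α) ∨ γ)) = max(0, 0.342 + 1.000 − 1) = max(0, 0.342) = 0.342

0.342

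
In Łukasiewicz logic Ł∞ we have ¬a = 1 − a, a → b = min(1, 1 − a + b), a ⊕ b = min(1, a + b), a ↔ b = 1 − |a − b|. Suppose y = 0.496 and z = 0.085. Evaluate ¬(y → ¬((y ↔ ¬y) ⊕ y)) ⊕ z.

¬y = 1 − 0.496 = 0.504
y ↔ ¬y = 1 − |0.496 − 0.504| = 1 − 0.008 = 0.992
(y ↔ ¬y) ⊕ y = min(1, 0.992 + 0.496) = min(1, 1.488) = 1.000
¬((y ↔ ¬y) ⊕ y) = 1 − 1.000 = 0.000
y → ¬((y ↔ ¬y) ⊕ y) = min(1, 1 − 0.496 + 0.000) = min(1, 0.504) = 0.504
¬(y → ¬((y ↔ ¬y) ⊕ y)) = 1 − 0.504 = 0.496
¬(y → ¬((y ↔ ¬y) ⊕ y)) ⊕ z = min(1, 0.496 + 0.085) = min(1, 0.581) = 0.581

0.581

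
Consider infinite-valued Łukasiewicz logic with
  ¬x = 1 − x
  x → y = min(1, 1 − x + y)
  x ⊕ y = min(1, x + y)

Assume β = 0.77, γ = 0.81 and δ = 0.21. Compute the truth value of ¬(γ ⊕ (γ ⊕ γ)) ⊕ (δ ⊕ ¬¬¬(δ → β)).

γ ⊕ γ = min(1, 0.81 + 0.81) = min(1, 1.62) = 1.00
γ ⊕ (γ ⊕ γ) = min(1, 0.81 + 1.00) = min(1, 1.81) = 1.00
¬(γ ⊕ (γ ⊕ γ)) = 1 − 1.00 = 0.00
δ → β = min(1, 1 − 0.21 + 0.77) = min(1, 1.56) = 1.00
¬(δ → β) = 1 − 1.00 = 0.00
¬¬(δ → β) = 1 − 0.00 = 1.00
¬¬¬(δ → β) = 1 − 1.00 = 0.00
δ ⊕ ¬¬¬(δ → β) = min(1, 0.21 + 0.00) = min(1, 0.21) = 0.21
¬(γ ⊕ (γ ⊕ γ)) ⊕ (δ ⊕ ¬¬¬(δ → β)) = min(1, 0.00 + 0.21) = min(1, 0.21) = 0.21

0.21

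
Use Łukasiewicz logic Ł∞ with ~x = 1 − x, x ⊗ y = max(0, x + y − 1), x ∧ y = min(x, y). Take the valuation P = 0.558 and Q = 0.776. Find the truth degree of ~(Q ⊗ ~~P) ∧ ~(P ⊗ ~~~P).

~P = 1 − 0.558 = 0.442
~~P = 1 − 0.442 = 0.558
Q ⊗ ~~P = max(0, 0.776 + 0.558 − 1) = max(0, 0.334) = 0.334
~(Q ⊗ ~~P) = 1 − 0.334 = 0.666
~~~P = 1 − 0.558 = 0.442
P ⊗ ~~~P = max(0, 0.558 + 0.442 − 1) = max(0, 0.000) = 0.000
~(P ⊗ ~~~P) = 1 − 0.000 = 1.000
~(Q ⊗ ~~P) ∧ ~(P ⊗ ~~~P) = min(0.666, 1.000) = 0.666

0.666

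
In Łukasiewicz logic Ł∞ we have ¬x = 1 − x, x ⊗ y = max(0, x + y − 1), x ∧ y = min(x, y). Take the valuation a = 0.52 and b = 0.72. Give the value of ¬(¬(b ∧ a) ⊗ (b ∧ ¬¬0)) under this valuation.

1.00

b ∧ a = min(0.72, 0.52) = 0.52
¬(b ∧ a) = 1 − 0.52 = 0.48
¬0 = 1 − 0.00 = 1.00
¬¬0 = 1 − 1.00 = 0.00
b ∧ ¬¬0 = min(0.72, 0.00) = 0.00
¬(b ∧ a) ⊗ (b ∧ ¬¬0) = max(0, 0.48 + 0.00 − 1) = max(0, -0.52) = 0.00
¬(¬(b ∧ a) ⊗ (b ∧ ¬¬0)) = 1 − 0.00 = 1.00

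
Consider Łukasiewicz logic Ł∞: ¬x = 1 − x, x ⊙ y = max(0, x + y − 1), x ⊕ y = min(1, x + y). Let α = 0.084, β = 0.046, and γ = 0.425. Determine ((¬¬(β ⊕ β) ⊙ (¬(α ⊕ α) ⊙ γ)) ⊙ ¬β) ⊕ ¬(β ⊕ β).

β ⊕ β = min(1, 0.046 + 0.046) = min(1, 0.092) = 0.092
¬(β ⊕ β) = 1 − 0.092 = 0.908
¬¬(β ⊕ β) = 1 − 0.908 = 0.092
α ⊕ α = min(1, 0.084 + 0.084) = min(1, 0.168) = 0.168
¬(α ⊕ α) = 1 − 0.168 = 0.832
¬(α ⊕ α) ⊙ γ = max(0, 0.832 + 0.425 − 1) = max(0, 0.257) = 0.257
¬¬(β ⊕ β) ⊙ (¬(α ⊕ α) ⊙ γ) = max(0, 0.092 + 0.257 − 1) = max(0, -0.651) = 0.000
¬β = 1 − 0.046 = 0.954
(¬¬(β ⊕ β) ⊙ (¬(α ⊕ α) ⊙ γ)) ⊙ ¬β = max(0, 0.000 + 0.954 − 1) = max(0, -0.046) = 0.000
((¬¬(β ⊕ β) ⊙ (¬(α ⊕ α) ⊙ γ)) ⊙ ¬β) ⊕ ¬(β ⊕ β) = min(1, 0.000 + 0.908) = min(1, 0.908) = 0.908

0.908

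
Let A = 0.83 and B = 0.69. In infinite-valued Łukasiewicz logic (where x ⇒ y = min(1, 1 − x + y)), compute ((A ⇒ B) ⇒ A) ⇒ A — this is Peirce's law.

A ⇒ B = min(1, 1 − 0.83 + 0.69) = min(1, 0.86) = 0.86
(A ⇒ B) ⇒ A = min(1, 1 − 0.86 + 0.83) = min(1, 0.97) = 0.97
((A ⇒ B) ⇒ A) ⇒ A = min(1, 1 − 0.97 + 0.83) = min(1, 0.86) = 0.86
(The value 0.86 < 1 shows this instance is not satisfied; not a Ł∞-tautology in general.)

0.86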